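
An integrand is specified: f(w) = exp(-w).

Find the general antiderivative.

Whatever form F(w) takes, F'(w) = f(w) is non-negotiable.
Check: d/dw[-exp(-w)] = exp(-w) = f(w).

F(w) = -exp(-w) + C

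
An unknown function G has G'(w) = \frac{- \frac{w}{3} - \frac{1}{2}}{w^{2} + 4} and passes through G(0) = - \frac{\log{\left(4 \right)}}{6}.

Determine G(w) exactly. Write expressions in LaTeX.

Since d/dw undoes antidifferentiation here, G(w) must give back the stated G'(w).
A general antiderivative is - \frac{\log{\left(w^{2} + 4 \right)}}{6} - \frac{\operatorname{atan}{\left(\frac{w}{2} \right)}}{4} + C.
The condition gives C = - \frac{\log{\left(4 \right)}}{6} - (- \frac{\log{\left(4 \right)}}{6}) = 0.
So G(w) = - \frac{\log{\left(w^{2} + 4 \right)}}{6} - \frac{\operatorname{atan}{\left(\frac{w}{2} \right)}}{4}.
Check: d/dw[- \frac{\log{\left(w^{2} + 4 \right)}}{6} - \frac{\operatorname{atan}{\left(\frac{w}{2} \right)}}{4}] = \frac{- 2 w - 3}{6 w^{2} + 24}, which equals G'(w).

G(w) = - \frac{\log{\left(w^{2} + 4 \right)}}{6} - \frac{\operatorname{atan}{\left(\frac{w}{2} \right)}}{4}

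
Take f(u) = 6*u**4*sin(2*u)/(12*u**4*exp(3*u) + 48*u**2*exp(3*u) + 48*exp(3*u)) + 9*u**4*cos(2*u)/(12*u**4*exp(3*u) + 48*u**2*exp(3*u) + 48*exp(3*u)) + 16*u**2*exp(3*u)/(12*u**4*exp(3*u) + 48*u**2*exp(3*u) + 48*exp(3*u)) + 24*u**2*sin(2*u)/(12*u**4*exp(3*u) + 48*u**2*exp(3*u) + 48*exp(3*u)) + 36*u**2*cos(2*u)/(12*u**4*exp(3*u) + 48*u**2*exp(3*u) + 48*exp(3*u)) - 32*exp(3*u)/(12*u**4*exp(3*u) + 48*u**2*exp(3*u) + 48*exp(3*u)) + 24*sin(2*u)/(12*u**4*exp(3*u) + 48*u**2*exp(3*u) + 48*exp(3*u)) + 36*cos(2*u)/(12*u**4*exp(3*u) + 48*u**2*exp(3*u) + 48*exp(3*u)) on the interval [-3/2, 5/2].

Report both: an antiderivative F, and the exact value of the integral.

Antiderivative: F(u) = -(3*u**2*cos(2*u) + 16*u*exp(3*u) + 6*cos(2*u))*exp(-3*u)/(12*(u**2 + 2)); value = exp(9/2)*cos(3)/4 - 1472/1683 - exp(-15/2)*cos(5)/4

Integrate term by term and add the pieces.
F(u) = -(3*u**2*cos(2*u) + 16*u*exp(3*u) + 6*cos(2*u))*exp(-3*u)/(12*(u**2 + 2)) is an antiderivative of f.
Check: d/du[-(3*u**2*cos(2*u) + 16*u*exp(3*u) + 6*cos(2*u))*exp(-3*u)/(12*(u**2 + 2))] = (6*u**4*sin(2*u) + 9*u**4*cos(2*u) + 16*u**2*exp(3*u) + 24*u**2*sin(2*u) + 36*u**2*cos(2*u) - 32*exp(3*u) + 24*sin(2*u) + 36*cos(2*u))/(12*u**4*exp(3*u) + 48*u**2*exp(3*u) + 48*exp(3*u)), which equals f(u).
F(5/2) = -40/99 - exp(-15/2)*cos(5)/4; F(-3/2) = 8/17 - exp(9/2)*cos(3)/4.
Integral = F(5/2) - F(-3/2) = exp(9/2)*cos(3)/4 - 1472/1683 - exp(-15/2)*cos(5)/4.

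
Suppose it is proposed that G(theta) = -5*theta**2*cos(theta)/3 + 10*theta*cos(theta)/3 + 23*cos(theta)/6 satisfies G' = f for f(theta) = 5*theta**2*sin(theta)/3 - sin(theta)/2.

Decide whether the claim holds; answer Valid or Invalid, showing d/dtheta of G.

d/dtheta[G] = 5*theta**2*sin(theta)/3 - 10*theta*sin(theta)/3 - 10*theta*cos(theta)/3 - 23*sin(theta)/6 + 10*cos(theta)/3
d/dtheta[G] - f(theta) = -10*theta*sin(theta)/3 - 10*theta*cos(theta)/3 - 10*sin(theta)/3 + 10*cos(theta)/3 != 0.

Invalid: d/dtheta[G] - f = -10*theta*sin(theta)/3 - 10*theta*cos(theta)/3 - 10*sin(theta)/3 + 10*cos(theta)/3, which is not 0.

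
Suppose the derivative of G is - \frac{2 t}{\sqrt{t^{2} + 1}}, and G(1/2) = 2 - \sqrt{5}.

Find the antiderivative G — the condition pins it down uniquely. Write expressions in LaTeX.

G(t) = 2 - 2 \sqrt{t^{2} + 1}

G'(t) matches the chain-rule pattern g'(h)*h' with inner function h(t) = t^{2} + 1; substituting u = h(t) collapses the integral.
A general antiderivative is - 2 \sqrt{t^{2} + 1} + C.
The condition gives C = 2 - \sqrt{5} - (- \sqrt{5}) = 2.
So G(t) = 2 - 2 \sqrt{t^{2} + 1}.
Check: d/dt[2 - 2 \sqrt{t^{2} + 1}] = - \frac{2 t}{\sqrt{t^{2} + 1}} = G'(t).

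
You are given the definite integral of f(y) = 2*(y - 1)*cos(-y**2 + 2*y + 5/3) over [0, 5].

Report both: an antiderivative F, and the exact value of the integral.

The substitution u = -y**2 + 2*y + 5/3 works: f is exactly (dF/du)*(du/dy) for that inner function.
F(y) = -sin(-y**2 + 2*y + 5/3) is an antiderivative of f.
Check: d/dy[-sin(-y**2 + 2*y + 5/3)] = 2*y*cos(-y**2 + 2*y + 5/3) - 2*cos(-y**2 + 2*y + 5/3), which equals f(y).
F(5) = sin(40/3); F(0) = -sin(5/3).
Integral = F(5) - F(0) = sin(40/3) + sin(5/3).

Antiderivative: F(y) = -sin(-y**2 + 2*y + 5/3); value = sin(40/3) + sin(5/3)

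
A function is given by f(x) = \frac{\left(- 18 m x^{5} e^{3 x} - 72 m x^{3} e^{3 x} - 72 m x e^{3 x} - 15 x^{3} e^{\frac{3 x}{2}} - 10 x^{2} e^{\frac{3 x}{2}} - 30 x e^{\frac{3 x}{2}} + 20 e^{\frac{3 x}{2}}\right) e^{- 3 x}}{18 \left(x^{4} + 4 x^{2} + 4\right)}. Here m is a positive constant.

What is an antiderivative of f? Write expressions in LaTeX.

An antiderivative is F(x) = \frac{- 9 m x^{4} e^{\frac{3 x}{2}} - 18 m x^{2} e^{\frac{3 x}{2}} + 10 x}{18 x^{2} e^{\frac{3 x}{2}} + 36 e^{\frac{3 x}{2}}}.

A candidate is checked by its d/dx: the result must match f(x).
Check: d/dx[\frac{- 9 m x^{4} e^{\frac{3 x}{2}} - 18 m x^{2} e^{\frac{3 x}{2}} + 10 x}{18 x^{2} e^{\frac{3 x}{2}} + 36 e^{\frac{3 x}{2}}}] = \frac{- 18 m x^{5} e^{\frac{3 x}{2}} - 72 m x^{3} e^{\frac{3 x}{2}} - 72 m x e^{\frac{3 x}{2}} - 15 x^{3} - 10 x^{2} - 30 x + 20}{18 x^{4} e^{\frac{3 x}{2}} + 72 x^{2} e^{\frac{3 x}{2}} + 72 e^{\frac{3 x}{2}}}, which equals f(x).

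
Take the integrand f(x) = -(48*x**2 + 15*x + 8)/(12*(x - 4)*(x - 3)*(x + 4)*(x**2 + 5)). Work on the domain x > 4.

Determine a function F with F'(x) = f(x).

Factor the denominator (12*(x - 4)*(x - 3)*(x + 4)*(x**2 + 5)) and decompose: f = (187*x + 771)/(3528*(x**2 + 5)) - 179/(3528*(x + 4)) + 485/(1176*(x - 3)) - 209/(504*(x - 4)); each piece integrates to a log, atan, or power term.
Check: d/dx[-209*log(x - 4)/504 + 485*log(x - 3)/1176 - 179*log(x + 4)/3528 + 187*log(x**2 + 5)/7056 + 257*sqrt(5)*atan(sqrt(5)*x/5)/5880] = (-48*x**2 - 15*x - 8)/(12*x**5 - 36*x**4 - 132*x**3 + 396*x**2 - 960*x + 2880), which equals f(x).

An antiderivative is F(x) = -209*log(x - 4)/504 + 485*log(x - 3)/1176 - 179*log(x + 4)/3528 + 187*log(x**2 + 5)/7056 + 257*sqrt(5)*atan(sqrt(5)*x/5)/5880.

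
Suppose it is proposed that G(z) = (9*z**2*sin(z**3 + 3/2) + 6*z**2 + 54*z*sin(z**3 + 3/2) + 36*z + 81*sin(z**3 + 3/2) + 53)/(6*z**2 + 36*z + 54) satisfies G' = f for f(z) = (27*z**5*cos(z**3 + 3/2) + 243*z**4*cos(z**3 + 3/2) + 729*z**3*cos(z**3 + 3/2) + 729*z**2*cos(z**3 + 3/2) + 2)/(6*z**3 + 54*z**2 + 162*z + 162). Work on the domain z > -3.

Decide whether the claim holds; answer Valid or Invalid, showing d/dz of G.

Valid: G'(z) = f(z).

d/dz[G] = (27*z**5*cos(z**3 + 3/2) + 243*z**4*cos(z**3 + 3/2) + 729*z**3*cos(z**3 + 3/2) + 729*z**2*cos(z**3 + 3/2) + 2)/(6*z**3 + 54*z**2 + 162*z + 162)
This equals f(z) exactly, so the claim holds.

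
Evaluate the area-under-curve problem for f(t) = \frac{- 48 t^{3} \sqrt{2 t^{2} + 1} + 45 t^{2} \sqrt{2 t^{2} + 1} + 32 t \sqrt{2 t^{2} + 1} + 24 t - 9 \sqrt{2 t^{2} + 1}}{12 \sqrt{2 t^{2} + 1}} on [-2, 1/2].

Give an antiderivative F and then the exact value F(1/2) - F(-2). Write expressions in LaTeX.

Antiderivative: F(t) = \frac{- 12 t^{4} + 15 t^{3} + 16 t^{2} - 9 t + 12 \sqrt{2 t^{2} + 1} + 16}{12}; value = \frac{\sqrt{6}}{2} + \frac{519}{32}

Recover f(t) by differentiating a candidate F(t); any mismatch rules it out.
F(t) = \frac{- 12 t^{4} + 15 t^{3} + 16 t^{2} - 9 t + 12 \sqrt{2 t^{2} + 1} + 16}{12} is an antiderivative of f.
Check: d/dt[\frac{- 12 t^{4} + 15 t^{3} + 16 t^{2} - 9 t + 12 \sqrt{2 t^{2} + 1} + 16}{12}] = \frac{- 48 t^{3} \sqrt{2 t^{2} + 1} + 45 t^{2} \sqrt{2 t^{2} + 1} + 32 t \sqrt{2 t^{2} + 1} + 24 t - 9 \sqrt{2 t^{2} + 1}}{12 \sqrt{2 t^{2} + 1}} = f(t).
F(1/2) = \frac{\sqrt{6}}{2} + \frac{133}{96}; F(-2) = - \frac{89}{6}.
Integral = F(1/2) - F(-2) = \frac{\sqrt{6}}{2} + \frac{519}{32}.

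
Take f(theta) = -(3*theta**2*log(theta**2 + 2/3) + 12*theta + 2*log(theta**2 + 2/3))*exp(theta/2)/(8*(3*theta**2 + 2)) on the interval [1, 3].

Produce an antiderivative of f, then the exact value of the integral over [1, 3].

Antiderivative: F(theta) = -exp(theta/2)*log(theta**2 + 2/3)/4; value = -exp(3/2)*log(29/3)/4 + exp(1/2)*log(5/3)/4

f has the shape u'v + uv' for u = -exp(theta/2)/4 and v = log(theta**2 + 2/3) — it is the derivative of the product u*v.
F(theta) = -exp(theta/2)*log(theta**2 + 2/3)/4 is an antiderivative of f.
Check: d/dtheta[-exp(theta/2)*log(theta**2 + 2/3)/4] = (-3*theta**2*exp(theta/2)*log(theta**2 + 2/3) - 12*theta*exp(theta/2) - 2*exp(theta/2)*log(theta**2 + 2/3))/(24*theta**2 + 16), which equals f(theta).
F(3) = -exp(3/2)*log(29/3)/4; F(1) = -exp(1/2)*log(5/3)/4.
Integral = F(3) - F(1) = -exp(3/2)*log(29/3)/4 + exp(1/2)*log(5/3)/4.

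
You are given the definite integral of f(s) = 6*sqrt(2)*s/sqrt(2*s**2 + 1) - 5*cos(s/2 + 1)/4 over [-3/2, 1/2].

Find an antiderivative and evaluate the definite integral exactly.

The integrand splits into summands that can be handled one at a time.
F(s) = 3*sqrt(4*s**2 + 2) - 5*sin(s/2 + 1)/2 is an antiderivative of f.
Check: d/ds[3*sqrt(4*s**2 + 2) - 5*sin(s/2 + 1)/2] = (24*sqrt(2)*s - 5*sqrt(2*s**2 + 1)*cos(s/2 + 1))/(4*sqrt(2*s**2 + 1)), which equals f(s).
F(1/2) = -5*sin(5/4)/2 + 3*sqrt(3); F(-3/2) = -5*sin(1/4)/2 + 3*sqrt(11).
Integral = F(1/2) - F(-3/2) = -3*sqrt(11) - 5*sin(5/4)/2 + 5*sin(1/4)/2 + 3*sqrt(3).

Antiderivative: F(s) = 3*sqrt(4*s**2 + 2) - 5*sin(s/2 + 1)/2; value = -3*sqrt(11) - 5*sin(5/4)/2 + 5*sin(1/4)/2 + 3*sqrt(3)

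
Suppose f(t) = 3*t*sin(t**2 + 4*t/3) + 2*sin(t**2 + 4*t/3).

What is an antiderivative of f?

f matches the chain-rule pattern g'(h)*h' with inner function h(t) = t**2 + 4*t/3; substituting u = h(t) collapses the integral.
Check: d/dt[-3*cos(t**2 + 4*t/3)/2] = 3*t*sin(t**2 + 4*t/3) + 2*sin(t**2 + 4*t/3) = f(t).

An antiderivative is F(t) = -3*cos(t**2 + 4*t/3)/2.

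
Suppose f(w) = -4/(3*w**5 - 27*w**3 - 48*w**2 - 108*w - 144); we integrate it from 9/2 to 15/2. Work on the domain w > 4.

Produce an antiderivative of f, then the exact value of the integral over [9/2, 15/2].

The denominator factors as 3*(w - 4)*(w + 2)**2*(w**2 + 3); partial fractions split f into directly integrable pieces: -4*(15*w - 16)/(2793*(w**2 + 3)) + 31/(1323*(w + 2)) + 2/(63*(w + 2)**2) - 1/(513*(w - 4)).
F(w) = -log(w - 4)/513 + 31*log(w + 2)/1323 - 10*log(w**2 + 3)/931 + 64*sqrt(3)*atan(sqrt(3)*w/3)/8379 - 4/(126*w + 252) is an antiderivative of f.
Check: d/dw[-log(w - 4)/513 + 31*log(w + 2)/1323 - 10*log(w**2 + 3)/931 + 64*sqrt(3)*atan(sqrt(3)*w/3)/8379 - 4/(126*w + 252)] = -4/(3*w**5 - 27*w**3 - 48*w**2 - 108*w - 144) = f(w).
F(15/2) = -10*log(237/4)/931 - 4/1197 - log(7/2)/513 + 64*sqrt(3)*atan(5*sqrt(3)/2)/8379 + 31*log(19/2)/1323; F(9/2) = -10*log(93/4)/931 - 4/819 + log(2)/513 + 64*sqrt(3)*atan(3*sqrt(3)/2)/8379 + 31*log(13/2)/1323.
Integral = F(15/2) - F(9/2) = -31*log(13/2)/1323 - 10*log(237/4)/931 - 64*sqrt(3)*atan(3*sqrt(3)/2)/8379 - log(7/2)/513 - log(2)/513 + 8/5187 + 64*sqrt(3)*atan(5*sqrt(3)/2)/8379 + 10*log(93/4)/931 + 31*log(19/2)/1323.

Antiderivative: F(w) = -log(w - 4)/513 + 31*log(w + 2)/1323 - 10*log(w**2 + 3)/931 + 64*sqrt(3)*atan(sqrt(3)*w/3)/8379 - 4/(126*w + 252); value = -31*log(13/2)/1323 - 10*log(237/4)/931 - 64*sqrt(3)*atan(3*sqrt(3)/2)/8379 - log(7/2)/513 - log(2)/513 + 8/5187 + 64*sqrt(3)*atan(5*sqrt(3)/2)/8379 + 10*log(93/4)/931 + 31*log(19/2)/1323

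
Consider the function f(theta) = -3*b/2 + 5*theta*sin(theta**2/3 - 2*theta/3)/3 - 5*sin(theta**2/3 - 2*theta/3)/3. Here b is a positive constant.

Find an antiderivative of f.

An antiderivative is F(theta) = -(3*b*theta + 5*cos(theta**2/3 - 2*theta/3))/2.

Integrate term by term and add the pieces.
Check: d/dtheta[-(3*b*theta + 5*cos(theta**2/3 - 2*theta/3))/2] = -3*b/2 + 5*theta*sin(theta**2/3 - 2*theta/3)/3 - 5*sin(theta**2/3 - 2*theta/3)/3 = f(theta).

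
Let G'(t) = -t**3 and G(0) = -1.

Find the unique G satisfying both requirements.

Whatever form G(t) takes, its d/dt must return the stated G'(t).
A general antiderivative is -t**4/4 + C.
The condition gives C = -1 - (0) = -1.
So G(t) = (-t**4 - 4)/4.
Check: d/dt[(-t**4 - 4)/4] = -t**3 = G'(t).

G(t) = (-t**4 - 4)/4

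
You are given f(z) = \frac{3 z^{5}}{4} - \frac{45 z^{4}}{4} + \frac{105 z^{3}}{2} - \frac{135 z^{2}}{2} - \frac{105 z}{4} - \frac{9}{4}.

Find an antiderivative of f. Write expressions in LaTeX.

An antiderivative is F(z) = \frac{\left(z^{2} - 6 z - 1\right)^{3}}{8}.

f matches the chain-rule pattern g'(h)*h' with inner function h(z) = \frac{z^{2}}{2} - 3 z - \frac{1}{2}; substituting u = h(z) collapses the integral.
Check: d/dz[\frac{\left(z^{2} - 6 z - 1\right)^{3}}{8}] = \frac{3 z^{5}}{4} - \frac{45 z^{4}}{4} + \frac{105 z^{3}}{2} - \frac{135 z^{2}}{2} - \frac{105 z}{4} - \frac{9}{4} = f(z).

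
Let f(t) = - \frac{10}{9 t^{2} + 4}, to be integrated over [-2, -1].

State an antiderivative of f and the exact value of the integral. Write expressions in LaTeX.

Antiderivative: F(t) = - \frac{5 \operatorname{atan}{\left(\frac{3 t}{2} \right)}}{3}; value = - \frac{5 \operatorname{atan}{\left(3 \right)}}{3} + \frac{5 \operatorname{atan}{\left(\frac{3}{2} \right)}}{3}

Since d/dt undoes antidifferentiation here, F'(t) = f(t) is required of F(t).
F(t) = - \frac{5 \operatorname{atan}{\left(\frac{3 t}{2} \right)}}{3} is an antiderivative of f.
Check: d/dt[- \frac{5 \operatorname{atan}{\left(\frac{3 t}{2} \right)}}{3}] = - \frac{10}{9 t^{2} + 4} = f(t).
F(-1) = \frac{5 \operatorname{atan}{\left(\frac{3}{2} \right)}}{3}; F(-2) = \frac{5 \operatorname{atan}{\left(3 \right)}}{3}.
Integral = F(-1) - F(-2) = - \frac{5 \operatorname{atan}{\left(3 \right)}}{3} + \frac{5 \operatorname{atan}{\left(\frac{3}{2} \right)}}{3}.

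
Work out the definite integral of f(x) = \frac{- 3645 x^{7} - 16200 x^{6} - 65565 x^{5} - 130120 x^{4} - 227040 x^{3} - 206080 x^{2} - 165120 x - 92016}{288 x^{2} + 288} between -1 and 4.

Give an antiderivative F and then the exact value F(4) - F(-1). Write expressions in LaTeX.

An antiderivative F(x) passes only if d/dx[F] lands on f(x) exactly.
F(x) = - \frac{3645 x^{6} + 19440 x^{5} + 92880 x^{4} + 227840 x^{3} + 495360 x^{2} + 552960 x - 864 \operatorname{atan}{\left(x \right)} + 552960}{1728} is an antiderivative of f.
Check: d/dx[- \frac{3645 x^{6} + 19440 x^{5} + 92880 x^{4} + 227840 x^{3} + 495360 x^{2} + 552960 x - 864 \operatorname{atan}{\left(x \right)} + 552960}{1728}] = \frac{- 3645 x^{7} - 16200 x^{6} - 65565 x^{5} - 130120 x^{4} - 227040 x^{3} - 206080 x^{2} - 165120 x - 92016}{288 x^{2} + 288} = f(x).
F(4) = - \frac{1310720}{27} + \frac{\operatorname{atan}{\left(4 \right)}}{2}; F(-1) = - \frac{344605}{1728} - \frac{\pi}{8}.
Integral = F(4) - F(-1) = - \frac{83541475}{1728} + \frac{\pi}{8} + \frac{\operatorname{atan}{\left(4 \right)}}{2}.

Antiderivative: F(x) = - \frac{3645 x^{6} + 19440 x^{5} + 92880 x^{4} + 227840 x^{3} + 495360 x^{2} + 552960 x - 864 \operatorname{atan}{\left(x \right)} + 552960}{1728}; value = - \frac{83541475}{1728} + \frac{\pi}{8} + \frac{\operatorname{atan}{\left(4 \right)}}{2}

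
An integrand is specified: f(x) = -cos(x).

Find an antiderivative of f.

Any candidate F(x) must reproduce f(x) exactly when differentiated.
Check: d/dx[-sin(x)] = -cos(x) = f(x).

An antiderivative is F(x) = -sin(x).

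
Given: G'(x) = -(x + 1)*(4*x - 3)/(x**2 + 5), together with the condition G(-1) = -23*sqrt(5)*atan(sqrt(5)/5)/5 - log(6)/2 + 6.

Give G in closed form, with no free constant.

G(x) = -4*x - log(x**2 + 5)/2 + 23*sqrt(5)*atan(sqrt(5)*x/5)/5 + 2

Whatever form G(x) takes, its d/dx must return the stated G'(x).
A general antiderivative is -4*x - log(x**2 + 5)/2 + 23*sqrt(5)*atan(sqrt(5)*x/5)/5 + C.
The condition gives C = -23*sqrt(5)*atan(sqrt(5)/5)/5 - log(6)/2 + 6 - (-23*sqrt(5)*atan(sqrt(5)/5)/5 - log(6)/2 + 4) = 2.
So G(x) = -4*x - log(x**2 + 5)/2 + 23*sqrt(5)*atan(sqrt(5)*x/5)/5 + 2.
Check: d/dx[-4*x - log(x**2 + 5)/2 + 23*sqrt(5)*atan(sqrt(5)*x/5)/5 + 2] = (-4*x**2 - x + 3)/(x**2 + 5), which equals G'(x).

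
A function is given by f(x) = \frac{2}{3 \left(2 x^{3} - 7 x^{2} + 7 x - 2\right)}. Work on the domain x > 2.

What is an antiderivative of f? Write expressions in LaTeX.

Factor the denominator (3 \left(x - 2\right) \left(x - 1\right) \left(2 x - 1\right)) and decompose: f = \frac{8}{9 \left(2 x - 1\right)} - \frac{2}{3 \left(x - 1\right)} + \frac{2}{9 \left(x - 2\right)}; each piece integrates to a log, atan, or power term.
Check: d/dx[- \frac{2 \left(- \log{\left(x - 2 \right)} + 3 \log{\left(x - 1 \right)} - 2 \log{\left(x - \frac{1}{2} \right)}\right)}{9}] = \frac{2}{6 x^{3} - 21 x^{2} + 21 x - 6}, which equals f(x).

An antiderivative is F(x) = - \frac{2 \left(- \log{\left(x - 2 \right)} + 3 \log{\left(x - 1 \right)} - 2 \log{\left(x - \frac{1}{2} \right)}\right)}{9}.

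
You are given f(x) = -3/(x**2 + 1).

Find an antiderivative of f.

An antiderivative is F(x) = -3*atan(x).

Whatever form F(x) takes, F'(x) = f(x) is non-negotiable.
Check: d/dx[-3*atan(x)] = -3/(x**2 + 1) = f(x).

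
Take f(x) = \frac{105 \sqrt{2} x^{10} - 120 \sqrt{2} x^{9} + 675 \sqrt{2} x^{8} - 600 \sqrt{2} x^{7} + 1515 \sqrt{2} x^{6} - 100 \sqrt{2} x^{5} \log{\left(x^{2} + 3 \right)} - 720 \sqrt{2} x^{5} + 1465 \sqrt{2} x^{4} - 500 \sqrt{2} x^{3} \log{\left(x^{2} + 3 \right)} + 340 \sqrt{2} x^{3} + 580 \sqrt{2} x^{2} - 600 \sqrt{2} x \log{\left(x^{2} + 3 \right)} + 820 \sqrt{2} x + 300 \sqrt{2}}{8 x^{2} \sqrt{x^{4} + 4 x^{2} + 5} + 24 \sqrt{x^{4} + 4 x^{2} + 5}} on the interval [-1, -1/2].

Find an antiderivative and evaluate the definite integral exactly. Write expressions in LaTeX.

f has the shape u'v + uv' for u = - \frac{5 \sqrt{\frac{x^{4}}{2} + 2 x^{2} + \frac{5}{2}}}{2} and v = - \frac{3 x^{5}}{2} + 2 x^{4} - 4 x^{2} - 2 x + 5 \log{\left(x^{2} + 3 \right)} - 1 — it is the derivative of the product u*v.
F(x) = - \frac{5 \sqrt{2} \sqrt{x^{4} + 4 x^{2} + 5} \left(- 3 x^{5} + 4 x^{4} - 8 x^{2} - 4 x + 10 \log{\left(x^{2} + 3 \right)} - 2\right)}{8} is an antiderivative of f.
Check: d/dx[- \frac{5 \sqrt{2} \sqrt{x^{4} + 4 x^{2} + 5} \left(- 3 x^{5} + 4 x^{4} - 8 x^{2} - 4 x + 10 \log{\left(x^{2} + 3 \right)} - 2\right)}{8}] = \frac{105 \sqrt{2} x^{10} - 120 \sqrt{2} x^{9} + 675 \sqrt{2} x^{8} - 600 \sqrt{2} x^{7} + 1515 \sqrt{2} x^{6} - 100 \sqrt{2} x^{5} \log{\left(x^{2} + 3 \right)} - 720 \sqrt{2} x^{5} + 1465 \sqrt{2} x^{4} - 500 \sqrt{2} x^{3} \log{\left(x^{2} + 3 \right)} + 340 \sqrt{2} x^{3} + 580 \sqrt{2} x^{2} - 600 \sqrt{2} x \log{\left(x^{2} + 3 \right)} + 820 \sqrt{2} x + 300 \sqrt{2}}{8 x^{2} \sqrt{x^{4} + 4 x^{2} + 5} + 24 \sqrt{x^{4} + 4 x^{2} + 5}} = f(x).
F(-1/2) = - \frac{25 \sqrt{194} \log{\left(\frac{13}{4} \right)}}{16} + \frac{265 \sqrt{194}}{1024}; F(-1) = - \frac{25 \sqrt{5} \log{\left(4 \right)}}{2} - \frac{5 \sqrt{5}}{4}.
Integral = F(-1/2) - F(-1) = - \frac{25 \sqrt{194} \log{\left(\frac{13}{4} \right)}}{16} + \frac{5 \sqrt{5}}{4} + \frac{265 \sqrt{194}}{1024} + \frac{25 \sqrt{5} \log{\left(4 \right)}}{2}.

Antiderivative: F(x) = - \frac{5 \sqrt{2} \sqrt{x^{4} + 4 x^{2} + 5} \left(- 3 x^{5} + 4 x^{4} - 8 x^{2} - 4 x + 10 \log{\left(x^{2} + 3 \right)} - 2\right)}{8}; value = - \frac{25 \sqrt{194} \log{\left(\frac{13}{4} \right)}}{16} + \frac{5 \sqrt{5}}{4} + \frac{265 \sqrt{194}}{1024} + \frac{25 \sqrt{5} \log{\left(4 \right)}}{2}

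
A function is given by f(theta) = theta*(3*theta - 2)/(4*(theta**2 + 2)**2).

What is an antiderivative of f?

An antiderivative is F(theta) = (3*sqrt(2)*theta**2*atan(sqrt(2)*theta/2) - 6*theta + 6*sqrt(2)*atan(sqrt(2)*theta/2) + 4)/(16*theta**2 + 32).

An antiderivative F(theta) passes only if d/dtheta[F] lands on f(theta) exactly.
Check: d/dtheta[(3*sqrt(2)*theta**2*atan(sqrt(2)*theta/2) - 6*theta + 6*sqrt(2)*atan(sqrt(2)*theta/2) + 4)/(16*theta**2 + 32)] = (3*theta**2 - 2*theta)/(4*theta**4 + 16*theta**2 + 16), which equals f(theta).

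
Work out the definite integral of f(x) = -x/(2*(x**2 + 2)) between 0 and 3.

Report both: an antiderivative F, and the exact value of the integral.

Antiderivative: F(x) = -log(x**2 + 2)/4; value = -log(11)/4 + log(2)/4

The substitution u = x**2 + 2 works: f is exactly (dF/du)*(du/dx) for that inner function.
F(x) = -log(x**2 + 2)/4 is an antiderivative of f.
Check: d/dx[-log(x**2 + 2)/4] = -x/(2*x**2 + 4), which equals f(x).
F(3) = -log(11)/4; F(0) = -log(2)/4.
Integral = F(3) - F(0) = -log(11)/4 + log(2)/4.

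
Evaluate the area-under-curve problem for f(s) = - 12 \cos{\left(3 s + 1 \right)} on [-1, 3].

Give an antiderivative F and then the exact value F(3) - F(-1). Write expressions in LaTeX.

Antiderivative: F(s) = - 4 \sin{\left(3 s + 1 \right)}; value = - 4 \sin{\left(2 \right)} - 4 \sin{\left(10 \right)}

A candidate is checked by its d/ds: the result must match f(s).
F(s) = - 4 \sin{\left(3 s + 1 \right)} is an antiderivative of f.
Check: d/ds[- 4 \sin{\left(3 s + 1 \right)}] = - 12 \cos{\left(3 s + 1 \right)} = f(s).
F(3) = - 4 \sin{\left(10 \right)}; F(-1) = 4 \sin{\left(2 \right)}.
Integral = F(3) - F(-1) = - 4 \sin{\left(2 \right)} - 4 \sin{\left(10 \right)}.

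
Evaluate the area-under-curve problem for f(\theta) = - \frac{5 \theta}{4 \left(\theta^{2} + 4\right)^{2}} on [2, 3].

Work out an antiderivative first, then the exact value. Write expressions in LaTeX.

The substitution u = 8 \theta^{2} + 32 works: f is exactly (dF/du)*(du/d\theta) for that inner function.
F(\theta) = \frac{5}{8 \theta^{2} + 32} is an antiderivative of f.
Check: d/d\theta[\frac{5}{8 \theta^{2} + 32}] = - \frac{5 \theta}{4 \theta^{4} + 32 \theta^{2} + 64}, which equals f(\theta).
F(3) = \frac{5}{104}; F(2) = \frac{5}{64}.
Integral = F(3) - F(2) = - \frac{25}{832}.

Antiderivative: F(\theta) = \frac{5}{8 \theta^{2} + 32}; value = - \frac{25}{832}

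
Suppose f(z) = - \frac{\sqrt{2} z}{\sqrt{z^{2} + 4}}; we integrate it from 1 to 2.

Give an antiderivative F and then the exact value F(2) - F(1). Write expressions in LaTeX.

f matches the chain-rule pattern g'(h)*h' with inner function h(z) = \frac{z^{2}}{2} + 2; substituting u = h(z) collapses the integral.
F(z) = - 2 \sqrt{\frac{z^{2}}{2} + 2} is an antiderivative of f.
Check: d/dz[- 2 \sqrt{\frac{z^{2}}{2} + 2}] = - \frac{\sqrt{2} z}{\sqrt{z^{2} + 4}} = f(z).
F(2) = -4; F(1) = - \sqrt{10}.
Integral = F(2) - F(1) = -4 + \sqrt{10}.

Antiderivative: F(z) = - 2 \sqrt{\frac{z^{2}}{2} + 2}; value = -4 + \sqrt{10}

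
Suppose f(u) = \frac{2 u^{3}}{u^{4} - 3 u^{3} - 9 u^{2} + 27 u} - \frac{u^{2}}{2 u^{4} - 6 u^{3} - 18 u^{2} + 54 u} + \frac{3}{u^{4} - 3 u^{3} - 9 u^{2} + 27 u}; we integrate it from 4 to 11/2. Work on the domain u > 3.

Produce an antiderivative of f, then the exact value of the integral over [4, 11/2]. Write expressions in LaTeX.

Antiderivative: F(u) = \frac{\log{\left(u \right)}}{9} + \frac{11 \log{\left(u - 3 \right)}}{8} + \frac{37 \log{\left(u + 3 \right)}}{72} - \frac{35}{12 u - 36}; value = - \frac{37 \log{\left(7 \right)}}{72} - \frac{\log{\left(4 \right)}}{9} + \frac{\log{\left(\frac{11}{2} \right)}}{9} + \frac{37 \log{\left(\frac{17}{2} \right)}}{72} + \frac{11 \log{\left(\frac{5}{2} \right)}}{8} + \frac{7}{4}

The denominator factors as 2 u \left(u - 3\right)^{2} \left(u + 3\right); partial fractions split f into directly integrable pieces: \frac{37}{72 \left(u + 3\right)} + \frac{11}{8 \left(u - 3\right)} + \frac{35}{12 \left(u - 3\right)^{2}} + \frac{1}{9 u}.
F(u) = \frac{\log{\left(u \right)}}{9} + \frac{11 \log{\left(u - 3 \right)}}{8} + \frac{37 \log{\left(u + 3 \right)}}{72} - \frac{35}{12 u - 36} is an antiderivative of f.
Check: d/du[\frac{\log{\left(u \right)}}{9} + \frac{11 \log{\left(u - 3 \right)}}{8} + \frac{37 \log{\left(u + 3 \right)}}{72} - \frac{35}{12 u - 36}] = \frac{4 u^{3} - u^{2} + 6}{2 u^{4} - 6 u^{3} - 18 u^{2} + 54 u}, which equals f(u).
F(11/2) = - \frac{7}{6} + \frac{\log{\left(\frac{11}{2} \right)}}{9} + \frac{37 \log{\left(\frac{17}{2} \right)}}{72} + \frac{11 \log{\left(\frac{5}{2} \right)}}{8}; F(4) = - \frac{35}{12} + \frac{\log{\left(4 \right)}}{9} + \frac{37 \log{\left(7 \right)}}{72}.
Integral = F(11/2) - F(4) = - \frac{37 \log{\left(7 \right)}}{72} - \frac{\log{\left(4 \right)}}{9} + \frac{\log{\left(\frac{11}{2} \right)}}{9} + \frac{37 \log{\left(\frac{17}{2} \right)}}{72} + \frac{11 \log{\left(\frac{5}{2} \right)}}{8} + \frac{7}{4}.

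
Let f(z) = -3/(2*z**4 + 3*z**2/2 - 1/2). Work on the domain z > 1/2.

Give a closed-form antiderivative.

Factor the denominator ((2*z - 1)*(2*z + 1)*(z**2 + 1)) and decompose: f = 6/(5*(z**2 + 1)) + 12/(5*(2*z + 1)) - 12/(5*(2*z - 1)); each piece integrates to a log, atan, or power term.
Check: d/dz[-6*log(z - 1/2)/5 + 6*log(z + 1/2)/5 + 6*atan(z)/5] = -6/(4*z**4 + 3*z**2 - 1), which equals f(z).

An antiderivative is F(z) = -6*log(z - 1/2)/5 + 6*log(z + 1/2)/5 + 6*atan(z)/5.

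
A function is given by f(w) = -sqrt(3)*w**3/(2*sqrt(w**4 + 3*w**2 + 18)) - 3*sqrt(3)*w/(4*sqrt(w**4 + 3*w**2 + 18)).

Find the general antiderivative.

F(w) = -sqrt(3)*sqrt(w**4 + 3*w**2 + 18)/4 + C

f matches the chain-rule pattern g'(h)*h' with inner function h(w) = w**4/3 + w**2 + 6; substituting u = h(w) collapses the integral.
Check: d/dw[-sqrt(3)*sqrt(w**4 + 3*w**2 + 18)/4] = (-2*sqrt(3)*w**3 - 3*sqrt(3)*w)/(4*sqrt(w**4 + 3*w**2 + 18)), which equals f(w).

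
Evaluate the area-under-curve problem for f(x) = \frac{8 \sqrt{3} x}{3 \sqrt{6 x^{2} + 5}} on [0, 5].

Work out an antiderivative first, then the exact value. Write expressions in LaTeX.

The substitution u = 2 x^{2} + \frac{5}{3} works: f is exactly (dF/du)*(du/dx) for that inner function.
F(x) = \frac{4 \sqrt{2 x^{2} + \frac{5}{3}}}{3} is an antiderivative of f.
Check: d/dx[\frac{4 \sqrt{2 x^{2} + \frac{5}{3}}}{3}] = \frac{8 \sqrt{3} x}{3 \sqrt{6 x^{2} + 5}} = f(x).
F(5) = \frac{4 \sqrt{465}}{9}; F(0) = \frac{4 \sqrt{15}}{9}.
Integral = F(5) - F(0) = - \frac{4 \sqrt{15}}{9} + \frac{4 \sqrt{465}}{9}.

Antiderivative: F(x) = \frac{4 \sqrt{2 x^{2} + \frac{5}{3}}}{3}; value = - \frac{4 \sqrt{15}}{9} + \frac{4 \sqrt{465}}{9}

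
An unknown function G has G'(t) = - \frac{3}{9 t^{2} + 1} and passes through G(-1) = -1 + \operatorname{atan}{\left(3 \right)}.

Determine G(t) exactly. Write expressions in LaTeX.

Differentiate the proposed G(t) back; it has to land on the given G'(t).
A general antiderivative is - \operatorname{atan}{\left(3 t \right)} + C.
The condition gives C = -1 + \operatorname{atan}{\left(3 \right)} - (\operatorname{atan}{\left(3 \right)}) = -1.
So G(t) = - \operatorname{atan}{\left(3 t \right)} - 1.
Check: d/dt[- \operatorname{atan}{\left(3 t \right)} - 1] = - \frac{3}{9 t^{2} + 1} = G'(t).

G(t) = - \operatorname{atan}{\left(3 t \right)} - 1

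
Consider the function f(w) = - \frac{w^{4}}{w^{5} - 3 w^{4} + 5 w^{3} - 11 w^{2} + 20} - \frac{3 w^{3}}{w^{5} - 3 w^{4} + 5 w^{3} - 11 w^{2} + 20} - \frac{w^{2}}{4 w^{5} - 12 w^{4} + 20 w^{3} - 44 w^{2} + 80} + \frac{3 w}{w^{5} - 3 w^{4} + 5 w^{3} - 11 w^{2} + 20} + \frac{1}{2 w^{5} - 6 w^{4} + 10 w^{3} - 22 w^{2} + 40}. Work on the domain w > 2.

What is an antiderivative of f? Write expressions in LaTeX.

The denominator factors as 4 \left(w - 2\right)^{2} \left(w + 1\right) \left(w^{2} + 5\right); partial fractions split f into directly integrable pieces: \frac{301 w - 1189}{648 \left(w^{2} + 5\right)} - \frac{1}{72 \left(w + 1\right)} - \frac{235}{162 \left(w - 2\right)} - \frac{23}{18 \left(w - 2\right)^{2}}.
Check: d/dw[- \frac{235 \log{\left(w - 2 \right)}}{162} - \frac{\log{\left(w + 1 \right)}}{72} + \frac{301 \log{\left(w^{2} + 5 \right)}}{1296} - \frac{1189 \sqrt{5} \operatorname{atan}{\left(\frac{\sqrt{5} w}{5} \right)}}{3240} + \frac{23}{18 w - 36}] = \frac{- 4 w^{4} - 12 w^{3} - w^{2} + 12 w + 2}{4 w^{5} - 12 w^{4} + 20 w^{3} - 44 w^{2} + 80}, which equals f(w).

An antiderivative is F(w) = - \frac{235 \log{\left(w - 2 \right)}}{162} - \frac{\log{\left(w + 1 \right)}}{72} + \frac{301 \log{\left(w^{2} + 5 \right)}}{1296} - \frac{1189 \sqrt{5} \operatorname{atan}{\left(\frac{\sqrt{5} w}{5} \right)}}{3240} + \frac{23}{18 w - 36}.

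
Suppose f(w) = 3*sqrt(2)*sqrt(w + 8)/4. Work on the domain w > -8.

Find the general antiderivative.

A candidate is checked by its d/dw: the result must match f(w).
Check: d/dw[sqrt(2)*(w + 8)**(3/2)/2] = 3*sqrt(2)*sqrt(w + 8)/4 = f(w).

F(w) = sqrt(2)*(w + 8)**(3/2)/2 + C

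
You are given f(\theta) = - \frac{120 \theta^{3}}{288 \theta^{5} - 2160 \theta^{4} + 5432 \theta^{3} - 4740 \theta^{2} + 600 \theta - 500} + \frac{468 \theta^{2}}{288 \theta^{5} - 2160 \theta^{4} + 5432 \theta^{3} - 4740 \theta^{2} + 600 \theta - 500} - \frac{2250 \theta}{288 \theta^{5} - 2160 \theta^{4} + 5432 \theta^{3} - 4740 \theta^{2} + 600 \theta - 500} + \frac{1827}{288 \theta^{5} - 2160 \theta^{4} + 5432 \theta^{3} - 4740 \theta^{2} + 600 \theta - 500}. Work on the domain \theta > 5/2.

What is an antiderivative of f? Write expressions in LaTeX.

The integrand splits into summands that can be handled one at a time.
Check: d/d\theta[- \frac{5 \operatorname{atan}{\left(3 \theta \right)}}{4} + \frac{3}{\left(2 \theta - 5\right)^{2}}] = \frac{- 120 \theta^{3} + 468 \theta^{2} - 2250 \theta + 1827}{288 \theta^{5} - 2160 \theta^{4} + 5432 \theta^{3} - 4740 \theta^{2} + 600 \theta - 500}, which equals f(\theta).

An antiderivative is F(\theta) = - \frac{5 \operatorname{atan}{\left(3 \theta \right)}}{4} + \frac{3}{\left(2 \theta - 5\right)^{2}}.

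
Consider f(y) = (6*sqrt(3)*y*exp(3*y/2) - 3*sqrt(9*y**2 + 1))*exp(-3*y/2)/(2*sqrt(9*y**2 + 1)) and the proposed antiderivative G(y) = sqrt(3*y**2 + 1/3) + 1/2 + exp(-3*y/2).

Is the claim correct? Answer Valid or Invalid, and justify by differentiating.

d/dy[G] = (6*sqrt(3)*y*exp(3*y/2) - 3*sqrt(9*y**2 + 1))*exp(-3*y/2)/(2*sqrt(9*y**2 + 1))
This equals f(y) exactly, so the claim holds.

Valid - differentiating G returns exactly f.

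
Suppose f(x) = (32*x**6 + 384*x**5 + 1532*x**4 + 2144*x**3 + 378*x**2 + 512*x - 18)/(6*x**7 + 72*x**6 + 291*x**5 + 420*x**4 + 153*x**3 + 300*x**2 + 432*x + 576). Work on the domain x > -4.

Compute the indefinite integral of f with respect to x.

Since d/dx undoes antidifferentiation here, F'(x) = f(x) is required of F(x).
Check: d/dx[4*log(2*x**4 + x**2 + 3)/3 + (x + 4)**(-2)] = (32*x**6 + 384*x**5 + 1532*x**4 + 2144*x**3 + 378*x**2 + 512*x - 18)/(6*x**7 + 72*x**6 + 291*x**5 + 420*x**4 + 153*x**3 + 300*x**2 + 432*x + 576) = f(x).

F(x) = 4*log(2*x**4 + x**2 + 3)/3 + (x + 4)**(-2) + C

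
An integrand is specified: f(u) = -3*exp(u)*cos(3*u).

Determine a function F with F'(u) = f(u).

Recover f(u) by differentiating a candidate F(u); any mismatch rules it out.
Check: d/du[3*(-3*sin(3*u) - cos(3*u))*exp(u)/10] = -3*exp(u)*cos(3*u) = f(u).

An antiderivative is F(u) = 3*(-3*sin(3*u) - cos(3*u))*exp(u)/10.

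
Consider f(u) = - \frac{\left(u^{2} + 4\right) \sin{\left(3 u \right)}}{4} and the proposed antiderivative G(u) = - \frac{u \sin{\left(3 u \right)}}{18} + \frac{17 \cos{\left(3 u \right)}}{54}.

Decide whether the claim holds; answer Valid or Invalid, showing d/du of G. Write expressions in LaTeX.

Invalid: d/du[G] - f = \frac{u^{2} \sin{\left(3 u \right)}}{4} - \frac{u \cos{\left(3 u \right)}}{6}, which is not 0.

d/du[G] = - \frac{u \cos{\left(3 u \right)}}{6} - \sin{\left(3 u \right)}
d/du[G] - f(u) = \frac{u^{2} \sin{\left(3 u \right)}}{4} - \frac{u \cos{\left(3 u \right)}}{6} != 0.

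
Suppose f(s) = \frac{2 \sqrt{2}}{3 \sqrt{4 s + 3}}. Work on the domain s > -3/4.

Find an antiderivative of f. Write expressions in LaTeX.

Since d/ds undoes antidifferentiation here, F'(s) = f(s) is required of F(s).
Check: d/ds[\frac{\sqrt{2} \sqrt{4 s + 3}}{3}] = \frac{2 \sqrt{2}}{3 \sqrt{4 s + 3}} = f(s).

An antiderivative is F(s) = \frac{\sqrt{2} \sqrt{4 s + 3}}{3}.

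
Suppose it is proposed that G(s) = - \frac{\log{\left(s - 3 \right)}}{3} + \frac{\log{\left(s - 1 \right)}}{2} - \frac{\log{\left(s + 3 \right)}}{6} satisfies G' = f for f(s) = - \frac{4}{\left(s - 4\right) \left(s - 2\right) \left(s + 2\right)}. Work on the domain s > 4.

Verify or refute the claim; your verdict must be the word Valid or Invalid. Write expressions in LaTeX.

d/ds[G] = - \frac{4}{s^{3} - s^{2} - 9 s + 9}
d/ds[G] - f(s) = \frac{12 s^{2} - 20 s - 28}{s^{6} - 5 s^{5} - 9 s^{4} + 65 s^{3} - 16 s^{2} - 180 s + 144} != 0.

Invalid: d/ds[G] - f = \frac{12 s^{2} - 20 s - 28}{s^{6} - 5 s^{5} - 9 s^{4} + 65 s^{3} - 16 s^{2} - 180 s + 144}, which is not 0.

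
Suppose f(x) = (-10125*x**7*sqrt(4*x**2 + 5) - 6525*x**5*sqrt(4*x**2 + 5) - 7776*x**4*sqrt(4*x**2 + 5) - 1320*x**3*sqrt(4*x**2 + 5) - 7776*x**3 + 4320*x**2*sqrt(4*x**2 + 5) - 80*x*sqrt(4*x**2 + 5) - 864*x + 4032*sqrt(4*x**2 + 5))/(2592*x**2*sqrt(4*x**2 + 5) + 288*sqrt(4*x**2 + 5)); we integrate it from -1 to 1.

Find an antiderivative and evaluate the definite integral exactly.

Antiderivative: F(x) = -125*x**6/192 - 25*x**4/48 - x**3 - 5*x**2/36 + 2*x - 3*sqrt(4*x**2 + 5)/4 + 4*atan(3*x); value = 2 + 8*atan(3)

Recover f(x) by differentiating a candidate F(x); any mismatch rules it out.
F(x) = -125*x**6/192 - 25*x**4/48 - x**3 - 5*x**2/36 + 2*x - 3*sqrt(4*x**2 + 5)/4 + 4*atan(3*x) is an antiderivative of f.
Check: d/dx[-125*x**6/192 - 25*x**4/48 - x**3 - 5*x**2/36 + 2*x - 3*sqrt(4*x**2 + 5)/4 + 4*atan(3*x)] = (-10125*x**7*sqrt(4*x**2 + 5) - 6525*x**5*sqrt(4*x**2 + 5) - 7776*x**4*sqrt(4*x**2 + 5) - 1320*x**3*sqrt(4*x**2 + 5) - 7776*x**3 + 4320*x**2*sqrt(4*x**2 + 5) - 80*x*sqrt(4*x**2 + 5) - 864*x + 4032*sqrt(4*x**2 + 5))/(2592*x**2*sqrt(4*x**2 + 5) + 288*sqrt(4*x**2 + 5)) = f(x).
F(1) = -1475/576 + 4*atan(3); F(-1) = -4*atan(3) - 2627/576.
Integral = F(1) - F(-1) = 2 + 8*atan(3).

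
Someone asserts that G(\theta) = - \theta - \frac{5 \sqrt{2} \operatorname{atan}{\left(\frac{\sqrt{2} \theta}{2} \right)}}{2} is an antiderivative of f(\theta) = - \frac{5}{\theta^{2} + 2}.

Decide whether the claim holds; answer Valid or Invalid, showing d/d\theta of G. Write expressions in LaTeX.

d/d\theta[G] = \frac{- \theta^{2} - 7}{\theta^{2} + 2}
d/d\theta[G] - f(\theta) = -1 != 0.

Invalid: d/d\theta[G] - f = -1, which is not 0.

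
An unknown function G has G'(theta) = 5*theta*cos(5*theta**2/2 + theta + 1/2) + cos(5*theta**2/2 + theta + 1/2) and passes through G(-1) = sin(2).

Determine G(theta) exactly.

G'(theta) matches the chain-rule pattern g'(h)*h' with inner function h(theta) = 5*theta**2/2 + theta + 1/2; substituting u = h(theta) collapses the integral.
A general antiderivative is sin(5*theta**2/2 + theta + 1/2) + C.
The condition gives C = sin(2) - (sin(2)) = 0.
So G(theta) = sin(5*theta**2/2 + theta + 1/2).
Check: d/dtheta[sin(5*theta**2/2 + theta + 1/2)] = 5*theta*cos(5*theta**2/2 + theta + 1/2) + cos(5*theta**2/2 + theta + 1/2) = G'(theta).

G(theta) = sin(5*theta**2/2 + theta + 1/2)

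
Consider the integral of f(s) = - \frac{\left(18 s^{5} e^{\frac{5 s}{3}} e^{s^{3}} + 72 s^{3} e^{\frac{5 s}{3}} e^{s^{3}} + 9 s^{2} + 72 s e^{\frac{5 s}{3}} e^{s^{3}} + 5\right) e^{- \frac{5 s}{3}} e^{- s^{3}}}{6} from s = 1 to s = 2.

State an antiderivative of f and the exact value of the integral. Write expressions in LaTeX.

Antiderivative: F(s) = \frac{- \left(s^{2} + 2\right)^{3} + e^{- s^{3} - \frac{5 s}{3}}}{2}; value = - \frac{189}{2} - \frac{1}{2 e^{\frac{8}{3}}} + \frac{1}{2 e^{\frac{34}{3}}}

Check any antiderivative F(s) by computing F'(s) and comparing it with f(s).
F(s) = \frac{- \left(s^{2} + 2\right)^{3} + e^{- s^{3} - \frac{5 s}{3}}}{2} is an antiderivative of f.
Check: d/ds[\frac{- \left(s^{2} + 2\right)^{3} + e^{- s^{3} - \frac{5 s}{3}}}{2}] = \frac{\left(- 18 s^{5} e^{\frac{5 s}{3}} e^{s^{3}} - 72 s^{3} e^{\frac{5 s}{3}} e^{s^{3}} - 9 s^{2} - 72 s e^{\frac{5 s}{3}} e^{s^{3}} - 5\right) e^{- \frac{5 s}{3}} e^{- s^{3}}}{6}, which equals f(s).
F(2) = -108 + \frac{1}{2 e^{\frac{34}{3}}}; F(1) = - \frac{27}{2} + \frac{1}{2 e^{\frac{8}{3}}}.
Integral = F(2) - F(1) = - \frac{189}{2} - \frac{1}{2 e^{\frac{8}{3}}} + \frac{1}{2 e^{\frac{34}{3}}}.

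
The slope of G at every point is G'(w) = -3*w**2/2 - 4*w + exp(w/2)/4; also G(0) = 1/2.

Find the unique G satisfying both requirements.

G(w) = (-w**3 - 4*w**2 + exp(w/2))/2

The integrand splits into summands that can be handled one at a time.
A general antiderivative is -w**3/2 - 2*w**2 + exp(w/2)/2 + C.
The condition gives C = 1/2 - (1/2) = 0.
So G(w) = (-w**3 - 4*w**2 + exp(w/2))/2.
Check: d/dw[(-w**3 - 4*w**2 + exp(w/2))/2] = -3*w**2/2 - 4*w + exp(w/2)/4 = G'(w).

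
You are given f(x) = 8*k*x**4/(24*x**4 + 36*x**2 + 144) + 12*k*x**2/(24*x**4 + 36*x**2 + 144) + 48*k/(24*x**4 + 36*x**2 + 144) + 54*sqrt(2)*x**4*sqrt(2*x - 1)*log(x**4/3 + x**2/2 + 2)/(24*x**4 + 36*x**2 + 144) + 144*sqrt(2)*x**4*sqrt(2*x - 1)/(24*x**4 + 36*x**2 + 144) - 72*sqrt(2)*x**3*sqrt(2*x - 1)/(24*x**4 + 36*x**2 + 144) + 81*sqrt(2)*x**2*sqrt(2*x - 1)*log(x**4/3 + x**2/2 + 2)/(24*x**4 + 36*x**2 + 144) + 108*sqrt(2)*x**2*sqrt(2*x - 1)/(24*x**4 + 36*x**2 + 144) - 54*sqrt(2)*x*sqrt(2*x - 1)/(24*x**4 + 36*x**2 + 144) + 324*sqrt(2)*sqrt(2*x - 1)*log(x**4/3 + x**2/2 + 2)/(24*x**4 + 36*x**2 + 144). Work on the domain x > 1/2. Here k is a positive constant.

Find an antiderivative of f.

The integrand splits into summands that can be handled one at a time.
Check: d/dx[k*x/3 + 3*sqrt(2)*x*sqrt(2*x - 1)*log(x**4/3 + x**2/2 + 2)/2 - 3*sqrt(2)*sqrt(2*x - 1)*log(x**4/3 + x**2/2 + 2)/4] = (8*k*x**4*sqrt(2*x - 1) + 12*k*x**2*sqrt(2*x - 1) + 48*k*sqrt(2*x - 1) + 108*sqrt(2)*x**5*log(x**4/3 + x**2/2 + 2) + 288*sqrt(2)*x**5 - 54*sqrt(2)*x**4*log(x**4/3 + x**2/2 + 2) - 288*sqrt(2)*x**4 + 162*sqrt(2)*x**3*log(x**4/3 + x**2/2 + 2) + 288*sqrt(2)*x**3 - 81*sqrt(2)*x**2*log(x**4/3 + x**2/2 + 2) - 216*sqrt(2)*x**2 + 648*sqrt(2)*x*log(x**4/3 + x**2/2 + 2) + 54*sqrt(2)*x - 324*sqrt(2)*log(x**4/3 + x**2/2 + 2))/(24*x**4*sqrt(2*x - 1) + 36*x**2*sqrt(2*x - 1) + 144*sqrt(2*x - 1)), which equals f(x).

An antiderivative is F(x) = k*x/3 + 3*sqrt(2)*x*sqrt(2*x - 1)*log(x**4/3 + x**2/2 + 2)/2 - 3*sqrt(2)*sqrt(2*x - 1)*log(x**4/3 + x**2/2 + 2)/4.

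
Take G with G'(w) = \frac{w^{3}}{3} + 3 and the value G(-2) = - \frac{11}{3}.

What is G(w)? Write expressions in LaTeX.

G(w) = \frac{w^{4}}{12} + 3 w + 1

Recover the given G'(w) by differentiating a candidate G(w); any mismatch rules it out.
A general antiderivative is \frac{w^{4}}{12} + 3 w + C.
The condition gives C = - \frac{11}{3} - (- \frac{14}{3}) = 1.
So G(w) = \frac{w^{4}}{12} + 3 w + 1.
Check: d/dw[\frac{w^{4}}{12} + 3 w + 1] = \frac{w^{3}}{3} + 3 = G'(w).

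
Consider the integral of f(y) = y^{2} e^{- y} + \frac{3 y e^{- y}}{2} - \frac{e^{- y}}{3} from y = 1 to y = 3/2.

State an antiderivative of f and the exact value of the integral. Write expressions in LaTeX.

Antiderivative: F(y) = - \frac{\left(6 y^{2} + 21 y + 19\right) e^{- y}}{6}; value = - \frac{32}{3 e^{\frac{3}{2}}} + \frac{23}{3 e}

f has the shape u'v + uv' for u = - y^{2} - \frac{7 y}{2} - \frac{19}{6} and v = e^{- y} — it is the derivative of the product u*v.
F(y) = - \frac{\left(6 y^{2} + 21 y + 19\right) e^{- y}}{6} is an antiderivative of f.
Check: d/dy[- \frac{\left(6 y^{2} + 21 y + 19\right) e^{- y}}{6}] = \frac{\left(6 y^{2} + 9 y - 2\right) e^{- y}}{6}, which equals f(y).
F(3/2) = - \frac{32}{3 e^{\frac{3}{2}}}; F(1) = - \frac{23}{3 e}.
Integral = F(3/2) - F(1) = - \frac{32}{3 e^{\frac{3}{2}}} + \frac{23}{3 e}.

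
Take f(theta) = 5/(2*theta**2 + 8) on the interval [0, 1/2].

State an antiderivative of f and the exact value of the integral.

Whatever form F(theta) takes, F'(theta) = f(theta) is non-negotiable.
F(theta) = 5*atan(theta/2)/4 is an antiderivative of f.
Check: d/dtheta[5*atan(theta/2)/4] = 5/(2*theta**2 + 8) = f(theta).
F(1/2) = 5*atan(1/4)/4; F(0) = 0.
Integral = F(1/2) - F(0) = 5*atan(1/4)/4.

Antiderivative: F(theta) = 5*atan(theta/2)/4; value = 5*atan(1/4)/4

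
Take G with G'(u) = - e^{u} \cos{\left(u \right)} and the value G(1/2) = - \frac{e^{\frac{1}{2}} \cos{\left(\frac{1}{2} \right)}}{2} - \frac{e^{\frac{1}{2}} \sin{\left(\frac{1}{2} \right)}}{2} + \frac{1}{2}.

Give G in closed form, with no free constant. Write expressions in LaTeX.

G(u) = \frac{- e^{u} \sin{\left(u \right)} - e^{u} \cos{\left(u \right)} + 1}{2}

A first test for any G(u): its u-derivative must equal the given G'(u).
A general antiderivative is - \frac{e^{u} \sin{\left(u \right)}}{2} - \frac{e^{u} \cos{\left(u \right)}}{2} + C.
The condition gives C = - \frac{e^{\frac{1}{2}} \cos{\left(\frac{1}{2} \right)}}{2} - \frac{e^{\frac{1}{2}} \sin{\left(\frac{1}{2} \right)}}{2} + \frac{1}{2} - (- \frac{e^{\frac{1}{2}} \cos{\left(\frac{1}{2} \right)}}{2} - \frac{e^{\frac{1}{2}} \sin{\left(\frac{1}{2} \right)}}{2}) = \frac{1}{2}.
So G(u) = \frac{- e^{u} \sin{\left(u \right)} - e^{u} \cos{\left(u \right)} + 1}{2}.
Check: d/du[\frac{- e^{u} \sin{\left(u \right)} - e^{u} \cos{\left(u \right)} + 1}{2}] = - e^{u} \cos{\left(u \right)} = G'(u).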